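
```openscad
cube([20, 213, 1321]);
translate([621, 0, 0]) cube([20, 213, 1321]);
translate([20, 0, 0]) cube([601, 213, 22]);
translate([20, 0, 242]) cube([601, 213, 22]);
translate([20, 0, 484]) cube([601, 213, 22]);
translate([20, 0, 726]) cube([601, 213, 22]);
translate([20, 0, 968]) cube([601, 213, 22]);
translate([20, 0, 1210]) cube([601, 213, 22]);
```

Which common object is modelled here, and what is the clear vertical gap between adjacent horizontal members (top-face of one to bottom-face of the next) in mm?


A bookshelf. The clear shelf gap is 220 mm.

Two tall side panels with 6 horizontal boards between them — a bookshelf. The first two shelf undersides are at z = 0 and z = 242; with shelf thickness 22, the clear gap is 242 − 0 − 22 = 220 mm.


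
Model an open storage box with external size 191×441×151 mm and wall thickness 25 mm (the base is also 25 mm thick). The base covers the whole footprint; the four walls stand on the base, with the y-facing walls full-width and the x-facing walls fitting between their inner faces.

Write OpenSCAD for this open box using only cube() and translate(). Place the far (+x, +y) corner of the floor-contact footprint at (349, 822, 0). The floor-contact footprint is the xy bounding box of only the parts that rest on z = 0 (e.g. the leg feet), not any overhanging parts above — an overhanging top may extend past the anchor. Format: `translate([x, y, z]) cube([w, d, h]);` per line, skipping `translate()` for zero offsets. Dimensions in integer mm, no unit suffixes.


translate([158, 381, 0]) cube([191, 441, 25]);
translate([158, 381, 25]) cube([191, 25, 126]);
translate([158, 797, 25]) cube([191, 25, 126]);
translate([158, 406, 25]) cube([25, 391, 126]);
translate([324, 406, 25]) cube([25, 391, 126]);


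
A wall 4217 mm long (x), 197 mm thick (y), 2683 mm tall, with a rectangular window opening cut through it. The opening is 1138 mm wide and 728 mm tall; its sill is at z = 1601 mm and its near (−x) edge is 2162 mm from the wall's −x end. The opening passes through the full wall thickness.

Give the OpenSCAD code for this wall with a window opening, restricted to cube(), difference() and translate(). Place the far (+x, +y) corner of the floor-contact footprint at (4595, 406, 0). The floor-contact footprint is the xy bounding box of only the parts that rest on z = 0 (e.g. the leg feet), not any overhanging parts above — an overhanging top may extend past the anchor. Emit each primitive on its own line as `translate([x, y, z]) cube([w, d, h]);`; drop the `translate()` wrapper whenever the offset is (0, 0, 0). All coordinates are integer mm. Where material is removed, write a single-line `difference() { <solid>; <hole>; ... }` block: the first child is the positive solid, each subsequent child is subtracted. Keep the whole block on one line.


difference() { translate([378, 209, 0]) cube([4217, 197, 2683]); translate([2540, 209, 1601]) cube([1138, 197, 728]); }


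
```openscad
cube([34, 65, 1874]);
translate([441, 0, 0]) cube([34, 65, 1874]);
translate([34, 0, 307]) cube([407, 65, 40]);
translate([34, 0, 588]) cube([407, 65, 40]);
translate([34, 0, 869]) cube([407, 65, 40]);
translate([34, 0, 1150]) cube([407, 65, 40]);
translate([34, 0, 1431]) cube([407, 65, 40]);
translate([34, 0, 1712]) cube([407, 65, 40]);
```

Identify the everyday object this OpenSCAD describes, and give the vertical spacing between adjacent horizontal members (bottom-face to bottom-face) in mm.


A ladder. The rung spacing is 281 mm.

Two tall 34×65 posts with 6 short bars between them — a ladder. Adjacent rungs sit at z = 307 and z = 588, so the spacing is 588 − 307 = 281 mm.


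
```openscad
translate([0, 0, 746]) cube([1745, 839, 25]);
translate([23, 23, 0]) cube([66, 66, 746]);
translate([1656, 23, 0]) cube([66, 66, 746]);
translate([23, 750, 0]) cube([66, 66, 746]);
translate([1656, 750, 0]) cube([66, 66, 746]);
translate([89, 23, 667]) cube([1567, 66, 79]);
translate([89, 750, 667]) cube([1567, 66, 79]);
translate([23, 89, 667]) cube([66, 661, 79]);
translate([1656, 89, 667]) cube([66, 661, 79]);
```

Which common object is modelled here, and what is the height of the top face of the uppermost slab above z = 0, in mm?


A table. The table height is 771 mm.

A 1745×839×25 slab sits at z = 746 on four 66 mm square posts — a table. The top surface is at 746 + 25 = 771 mm.


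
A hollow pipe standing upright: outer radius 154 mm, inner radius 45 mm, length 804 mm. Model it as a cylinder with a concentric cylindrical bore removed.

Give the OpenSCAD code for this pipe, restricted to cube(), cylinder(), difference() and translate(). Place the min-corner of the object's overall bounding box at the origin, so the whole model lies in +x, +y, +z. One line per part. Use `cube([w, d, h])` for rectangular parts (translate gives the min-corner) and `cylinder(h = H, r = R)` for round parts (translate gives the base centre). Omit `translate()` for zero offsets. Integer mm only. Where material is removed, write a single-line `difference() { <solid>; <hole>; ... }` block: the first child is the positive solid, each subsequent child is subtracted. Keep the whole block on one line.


difference() { translate([154, 154, 0]) cylinder(h = 804, r = 154); translate([154, 154, 0]) cylinder(h = 804, r = 45); }


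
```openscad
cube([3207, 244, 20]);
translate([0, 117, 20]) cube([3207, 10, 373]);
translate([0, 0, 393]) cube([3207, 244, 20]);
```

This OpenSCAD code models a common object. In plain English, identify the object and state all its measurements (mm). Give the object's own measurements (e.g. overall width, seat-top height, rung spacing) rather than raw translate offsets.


An I-beam lying along x, 3207 mm long. Overall section height 413 mm. Two flanges 244 mm wide (y) and 20 mm thick, one on the floor and one at the top; a web 10 mm thick runs between them, centred on the flange width.


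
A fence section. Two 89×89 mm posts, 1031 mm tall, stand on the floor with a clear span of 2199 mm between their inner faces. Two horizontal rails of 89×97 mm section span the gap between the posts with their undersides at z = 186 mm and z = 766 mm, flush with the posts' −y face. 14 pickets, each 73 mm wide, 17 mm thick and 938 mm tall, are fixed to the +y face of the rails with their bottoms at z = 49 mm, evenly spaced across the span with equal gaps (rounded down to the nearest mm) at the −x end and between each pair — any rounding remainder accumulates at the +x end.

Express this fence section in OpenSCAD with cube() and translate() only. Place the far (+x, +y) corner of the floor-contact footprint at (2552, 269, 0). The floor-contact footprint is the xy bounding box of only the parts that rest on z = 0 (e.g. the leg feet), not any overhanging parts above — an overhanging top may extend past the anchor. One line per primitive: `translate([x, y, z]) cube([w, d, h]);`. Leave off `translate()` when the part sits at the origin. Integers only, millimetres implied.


translate([175, 180, 0]) cube([89, 89, 1031]);
translate([2463, 180, 0]) cube([89, 89, 1031]);
translate([264, 180, 186]) cube([2199, 89, 97]);
translate([264, 180, 766]) cube([2199, 89, 97]);
translate([342, 269, 49]) cube([73, 17, 938]);
translate([493, 269, 49]) cube([73, 17, 938]);
translate([644, 269, 49]) cube([73, 17, 938]);
translate([795, 269, 49]) cube([73, 17, 938]);
translate([946, 269, 49]) cube([73, 17, 938]);
translate([1097, 269, 49]) cube([73, 17, 938]);
translate([1248, 269, 49]) cube([73, 17, 938]);
translate([1399, 269, 49]) cube([73, 17, 938]);
translate([1550, 269, 49]) cube([73, 17, 938]);
translate([1701, 269, 49]) cube([73, 17, 938]);
translate([1852, 269, 49]) cube([73, 17, 938]);
translate([2003, 269, 49]) cube([73, 17, 938]);
translate([2154, 269, 49]) cube([73, 17, 938]);
translate([2305, 269, 49]) cube([73, 17, 938]);


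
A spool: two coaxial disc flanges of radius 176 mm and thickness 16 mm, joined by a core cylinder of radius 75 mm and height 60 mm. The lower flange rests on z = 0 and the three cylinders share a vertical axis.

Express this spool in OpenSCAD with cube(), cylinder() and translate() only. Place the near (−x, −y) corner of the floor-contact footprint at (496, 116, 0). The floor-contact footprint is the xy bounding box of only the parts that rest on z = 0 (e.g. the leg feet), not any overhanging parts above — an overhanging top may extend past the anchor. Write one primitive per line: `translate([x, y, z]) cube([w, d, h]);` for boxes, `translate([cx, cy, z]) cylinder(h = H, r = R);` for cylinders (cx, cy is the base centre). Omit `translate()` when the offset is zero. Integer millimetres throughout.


translate([672, 292, 0]) cylinder(h = 16, r = 176);
translate([672, 292, 16]) cylinder(h = 60, r = 75);
translate([672, 292, 76]) cylinder(h = 16, r = 176);


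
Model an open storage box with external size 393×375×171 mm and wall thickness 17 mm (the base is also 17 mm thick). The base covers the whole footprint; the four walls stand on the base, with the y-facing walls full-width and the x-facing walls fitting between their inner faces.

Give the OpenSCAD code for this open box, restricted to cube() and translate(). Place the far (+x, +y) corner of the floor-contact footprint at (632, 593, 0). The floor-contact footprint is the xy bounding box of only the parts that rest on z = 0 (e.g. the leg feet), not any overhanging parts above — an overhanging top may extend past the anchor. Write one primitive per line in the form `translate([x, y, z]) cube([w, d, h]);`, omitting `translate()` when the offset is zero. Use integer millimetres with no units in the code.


translate([239, 218, 0]) cube([393, 375, 17]);
translate([239, 218, 17]) cube([393, 17, 154]);
translate([239, 576, 17]) cube([393, 17, 154]);
translate([239, 235, 17]) cube([17, 341, 154]);
translate([615, 235, 17]) cube([17, 341, 154]);


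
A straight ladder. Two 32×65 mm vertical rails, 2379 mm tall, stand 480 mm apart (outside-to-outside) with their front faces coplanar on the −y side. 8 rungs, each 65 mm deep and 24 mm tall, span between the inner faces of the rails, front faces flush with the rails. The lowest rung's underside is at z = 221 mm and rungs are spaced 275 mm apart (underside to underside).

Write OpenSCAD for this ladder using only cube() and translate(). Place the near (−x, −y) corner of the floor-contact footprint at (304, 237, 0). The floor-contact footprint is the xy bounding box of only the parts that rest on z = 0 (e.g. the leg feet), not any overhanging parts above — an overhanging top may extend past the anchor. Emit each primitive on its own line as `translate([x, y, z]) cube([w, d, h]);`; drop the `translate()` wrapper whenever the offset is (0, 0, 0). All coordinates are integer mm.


translate([304, 237, 0]) cube([32, 65, 2379]);
translate([752, 237, 0]) cube([32, 65, 2379]);
translate([336, 237, 221]) cube([416, 65, 24]);
translate([336, 237, 496]) cube([416, 65, 24]);
translate([336, 237, 771]) cube([416, 65, 24]);
translate([336, 237, 1046]) cube([416, 65, 24]);
translate([336, 237, 1321]) cube([416, 65, 24]);
translate([336, 237, 1596]) cube([416, 65, 24]);
translate([336, 237, 1871]) cube([416, 65, 24]);
translate([336, 237, 2146]) cube([416, 65, 24]);


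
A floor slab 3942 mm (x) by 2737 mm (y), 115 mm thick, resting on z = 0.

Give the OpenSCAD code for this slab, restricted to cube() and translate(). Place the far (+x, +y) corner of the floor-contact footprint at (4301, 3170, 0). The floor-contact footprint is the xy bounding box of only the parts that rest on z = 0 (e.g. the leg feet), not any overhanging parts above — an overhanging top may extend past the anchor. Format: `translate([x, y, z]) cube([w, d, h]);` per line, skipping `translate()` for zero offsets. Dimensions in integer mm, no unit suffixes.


translate([359, 433, 0]) cube([3942, 2737, 115]);


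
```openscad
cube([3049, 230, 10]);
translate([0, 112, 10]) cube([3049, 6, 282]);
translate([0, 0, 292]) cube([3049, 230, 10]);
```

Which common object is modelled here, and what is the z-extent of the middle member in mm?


An I-beam. The web height is 282 mm.

Two wide flanges with a thin centred web — an I-beam. Overall 302 mm minus two 10 mm flanges gives a web of 302 − 2·10 = 282 mm.


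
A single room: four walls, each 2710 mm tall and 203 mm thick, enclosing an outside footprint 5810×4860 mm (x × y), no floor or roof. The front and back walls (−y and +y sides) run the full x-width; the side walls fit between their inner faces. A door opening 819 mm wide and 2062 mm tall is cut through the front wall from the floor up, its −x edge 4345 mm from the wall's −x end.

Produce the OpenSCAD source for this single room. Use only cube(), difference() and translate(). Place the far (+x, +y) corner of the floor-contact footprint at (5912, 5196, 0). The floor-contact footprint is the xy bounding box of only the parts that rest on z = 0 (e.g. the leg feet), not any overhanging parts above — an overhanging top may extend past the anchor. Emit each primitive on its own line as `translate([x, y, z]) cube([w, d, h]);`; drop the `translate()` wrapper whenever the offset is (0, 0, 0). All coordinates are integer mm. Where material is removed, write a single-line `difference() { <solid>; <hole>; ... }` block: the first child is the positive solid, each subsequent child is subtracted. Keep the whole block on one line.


difference() { translate([102, 336, 0]) cube([5810, 203, 2710]); translate([4447, 336, 0]) cube([819, 203, 2062]); }
translate([102, 4993, 0]) cube([5810, 203, 2710]);
translate([102, 539, 0]) cube([203, 4454, 2710]);
translate([5709, 539, 0]) cube([203, 4454, 2710]);


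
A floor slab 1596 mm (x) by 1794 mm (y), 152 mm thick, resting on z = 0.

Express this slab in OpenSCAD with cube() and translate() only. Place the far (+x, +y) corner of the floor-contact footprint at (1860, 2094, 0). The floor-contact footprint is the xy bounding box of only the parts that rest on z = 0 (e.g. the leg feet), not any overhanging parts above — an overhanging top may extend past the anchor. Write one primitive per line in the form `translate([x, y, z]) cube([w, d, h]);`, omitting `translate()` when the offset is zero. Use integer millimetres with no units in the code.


translate([264, 300, 0]) cube([1596, 1794, 152]);


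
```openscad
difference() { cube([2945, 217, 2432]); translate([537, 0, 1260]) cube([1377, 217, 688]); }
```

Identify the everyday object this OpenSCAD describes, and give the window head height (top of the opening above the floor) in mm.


A wall with a window opening. The window head height is 1948 mm.

A wall with a rectangular opening subtracted — a window. Sill at z = 1260, opening 688 mm tall, so the head is at 1260 + 688 = 1948 mm.


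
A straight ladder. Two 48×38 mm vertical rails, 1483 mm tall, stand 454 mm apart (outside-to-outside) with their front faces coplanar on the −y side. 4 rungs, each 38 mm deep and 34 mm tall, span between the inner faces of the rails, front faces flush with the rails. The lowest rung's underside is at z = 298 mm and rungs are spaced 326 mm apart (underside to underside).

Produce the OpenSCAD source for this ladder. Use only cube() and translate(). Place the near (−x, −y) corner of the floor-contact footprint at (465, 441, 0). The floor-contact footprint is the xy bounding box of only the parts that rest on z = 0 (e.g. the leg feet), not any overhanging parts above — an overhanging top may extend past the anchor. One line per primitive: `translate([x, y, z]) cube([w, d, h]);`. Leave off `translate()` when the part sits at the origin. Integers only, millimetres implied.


translate([465, 441, 0]) cube([48, 38, 1483]);
translate([871, 441, 0]) cube([48, 38, 1483]);
translate([513, 441, 298]) cube([358, 38, 34]);
translate([513, 441, 624]) cube([358, 38, 34]);
translate([513, 441, 950]) cube([358, 38, 34]);
translate([513, 441, 1276]) cube([358, 38, 34]);


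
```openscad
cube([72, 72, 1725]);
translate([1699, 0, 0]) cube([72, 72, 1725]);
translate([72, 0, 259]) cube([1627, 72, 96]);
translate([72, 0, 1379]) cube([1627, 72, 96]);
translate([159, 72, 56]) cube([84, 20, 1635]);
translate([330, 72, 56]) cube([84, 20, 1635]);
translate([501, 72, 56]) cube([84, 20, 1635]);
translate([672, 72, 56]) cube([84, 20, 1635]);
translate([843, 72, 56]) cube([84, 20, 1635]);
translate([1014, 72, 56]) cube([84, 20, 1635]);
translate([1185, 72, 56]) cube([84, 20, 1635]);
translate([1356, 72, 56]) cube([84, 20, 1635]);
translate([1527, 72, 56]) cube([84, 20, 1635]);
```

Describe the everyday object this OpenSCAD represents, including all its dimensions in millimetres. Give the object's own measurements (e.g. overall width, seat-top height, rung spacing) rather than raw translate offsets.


A fence section. Two 72×72 mm posts, 1725 mm tall, stand on the floor with a clear span of 1627 mm between their inner faces. Two horizontal rails of 72×96 mm section span the gap between the posts with their undersides at z = 259 mm and z = 1379 mm, flush with the posts' −y face. 9 pickets, each 84 mm wide, 20 mm thick and 1635 mm tall, are fixed to the +y face of the rails with their bottoms at z = 56 mm, spaced across the span with a 87 mm gap after the −x post and between neighbouring pickets, with 88 mm left before the +x post.


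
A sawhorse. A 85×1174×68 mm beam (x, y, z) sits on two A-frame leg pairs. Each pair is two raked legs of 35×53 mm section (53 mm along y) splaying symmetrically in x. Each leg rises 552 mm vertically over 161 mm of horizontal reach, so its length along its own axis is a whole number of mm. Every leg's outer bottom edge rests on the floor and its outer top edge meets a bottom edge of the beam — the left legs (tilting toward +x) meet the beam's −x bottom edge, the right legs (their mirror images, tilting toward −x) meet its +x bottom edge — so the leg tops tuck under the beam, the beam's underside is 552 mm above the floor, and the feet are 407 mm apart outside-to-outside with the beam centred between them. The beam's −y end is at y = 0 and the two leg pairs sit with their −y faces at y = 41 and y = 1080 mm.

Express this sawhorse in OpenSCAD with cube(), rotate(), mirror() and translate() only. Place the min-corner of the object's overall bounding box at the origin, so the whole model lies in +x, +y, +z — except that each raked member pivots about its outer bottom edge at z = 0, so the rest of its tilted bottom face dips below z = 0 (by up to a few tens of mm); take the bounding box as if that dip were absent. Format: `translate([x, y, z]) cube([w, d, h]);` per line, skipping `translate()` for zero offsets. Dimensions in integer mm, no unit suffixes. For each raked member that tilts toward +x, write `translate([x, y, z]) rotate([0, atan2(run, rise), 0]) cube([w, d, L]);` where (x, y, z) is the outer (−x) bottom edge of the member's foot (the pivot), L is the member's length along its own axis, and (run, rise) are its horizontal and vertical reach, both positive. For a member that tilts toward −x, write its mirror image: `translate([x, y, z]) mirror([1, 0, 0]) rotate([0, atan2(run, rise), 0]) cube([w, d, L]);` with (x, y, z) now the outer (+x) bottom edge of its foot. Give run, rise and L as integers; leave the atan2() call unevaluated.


// leg length = √(161² + 552²) = 575
// right-leg outer foot x = 2·161 + 85 = 407
// beam min-corner = (161, 0, 552)
translate([161, 0, 552]) cube([85, 1174, 68]);
translate([0, 41, 0]) rotate([0, atan2(161, 552), 0]) cube([35, 53, 575]);
translate([407, 41, 0]) mirror([1, 0, 0]) rotate([0, atan2(161, 552), 0]) cube([35, 53, 575]);
translate([0, 1080, 0]) rotate([0, atan2(161, 552), 0]) cube([35, 53, 575]);
translate([407, 1080, 0]) mirror([1, 0, 0]) rotate([0, atan2(161, 552), 0]) cube([35, 53, 575]);


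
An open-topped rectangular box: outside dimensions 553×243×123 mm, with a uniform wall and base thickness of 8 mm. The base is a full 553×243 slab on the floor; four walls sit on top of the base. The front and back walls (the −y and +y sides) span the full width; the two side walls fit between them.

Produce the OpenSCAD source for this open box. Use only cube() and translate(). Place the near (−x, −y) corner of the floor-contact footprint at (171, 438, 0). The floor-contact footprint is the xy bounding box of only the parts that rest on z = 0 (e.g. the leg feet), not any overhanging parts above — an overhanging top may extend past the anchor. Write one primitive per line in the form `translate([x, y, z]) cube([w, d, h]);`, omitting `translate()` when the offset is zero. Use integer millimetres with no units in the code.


translate([171, 438, 0]) cube([553, 243, 8]);
translate([171, 438, 8]) cube([553, 8, 115]);
translate([171, 673, 8]) cube([553, 8, 115]);
translate([171, 446, 8]) cube([8, 227, 115]);
translate([716, 446, 8]) cube([8, 227, 115]);


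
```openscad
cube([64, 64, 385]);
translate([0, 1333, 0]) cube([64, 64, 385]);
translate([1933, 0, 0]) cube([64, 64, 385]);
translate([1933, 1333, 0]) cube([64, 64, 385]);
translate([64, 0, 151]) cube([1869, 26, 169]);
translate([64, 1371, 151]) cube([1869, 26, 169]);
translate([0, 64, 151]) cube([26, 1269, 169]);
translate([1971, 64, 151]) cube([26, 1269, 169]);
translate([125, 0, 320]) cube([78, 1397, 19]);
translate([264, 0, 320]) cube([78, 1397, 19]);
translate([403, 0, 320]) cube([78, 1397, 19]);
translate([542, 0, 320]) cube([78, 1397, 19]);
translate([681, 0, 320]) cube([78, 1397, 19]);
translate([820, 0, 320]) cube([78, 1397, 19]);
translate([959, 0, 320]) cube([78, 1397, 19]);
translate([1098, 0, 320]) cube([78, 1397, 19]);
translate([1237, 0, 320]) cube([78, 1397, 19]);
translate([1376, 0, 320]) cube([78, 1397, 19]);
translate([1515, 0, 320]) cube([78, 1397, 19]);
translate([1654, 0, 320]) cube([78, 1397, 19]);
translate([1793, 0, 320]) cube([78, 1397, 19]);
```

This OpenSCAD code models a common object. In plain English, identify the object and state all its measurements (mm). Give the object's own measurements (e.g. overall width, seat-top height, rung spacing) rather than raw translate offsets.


A bed frame 1997 mm long (x) by 1397 mm wide (y). Four 64×64 mm corner posts, 385 mm tall, at the corners of the footprint. Four rails of 26 mm thickness and 169 mm height run between adjacent posts with their undersides at z = 151 mm, their outer faces flush with the outside of the frame (the two x-running rails run between the posts' inner faces; the two y-running rails run between the posts' inner faces). 13 slats, each 78 mm wide (x) and 19 mm thick, lie across the top of the two x-running rails, running the full 1397 mm width of the frame in y; along x they sit between the end posts with a 61 mm gap after the −x posts and between neighbouring slats, leaving 62 mm before the +x posts.


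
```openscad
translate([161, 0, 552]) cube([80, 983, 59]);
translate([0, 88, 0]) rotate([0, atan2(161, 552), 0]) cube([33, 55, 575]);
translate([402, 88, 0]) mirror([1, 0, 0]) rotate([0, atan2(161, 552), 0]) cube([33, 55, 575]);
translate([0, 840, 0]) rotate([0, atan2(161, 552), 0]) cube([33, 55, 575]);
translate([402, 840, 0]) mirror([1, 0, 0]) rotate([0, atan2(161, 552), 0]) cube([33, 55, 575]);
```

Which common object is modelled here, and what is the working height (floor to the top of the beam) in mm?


A sawhorse. The overall height is 611 mm.

A beam across two mirrored pairs of raked legs — a sawhorse. The beam's underside is at z = 552 (matching the legs' vertical rise in atan2(161, 552)) and the beam is 59 mm tall, so its top is at 552 + 59 = 611 mm. The raked legs top out at the beam's underside, so that is the highest point.


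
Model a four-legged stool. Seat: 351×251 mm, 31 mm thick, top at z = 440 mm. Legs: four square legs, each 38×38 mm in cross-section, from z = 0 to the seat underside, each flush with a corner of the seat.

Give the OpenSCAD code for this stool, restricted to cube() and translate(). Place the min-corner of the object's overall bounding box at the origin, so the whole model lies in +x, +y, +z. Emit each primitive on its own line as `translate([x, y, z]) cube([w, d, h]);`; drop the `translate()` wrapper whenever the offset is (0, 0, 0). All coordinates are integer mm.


translate([0, 0, 409]) cube([351, 251, 31]);
cube([38, 38, 409]);
translate([313, 0, 0]) cube([38, 38, 409]);
translate([0, 213, 0]) cube([38, 38, 409]);
translate([313, 213, 0]) cube([38, 38, 409]);


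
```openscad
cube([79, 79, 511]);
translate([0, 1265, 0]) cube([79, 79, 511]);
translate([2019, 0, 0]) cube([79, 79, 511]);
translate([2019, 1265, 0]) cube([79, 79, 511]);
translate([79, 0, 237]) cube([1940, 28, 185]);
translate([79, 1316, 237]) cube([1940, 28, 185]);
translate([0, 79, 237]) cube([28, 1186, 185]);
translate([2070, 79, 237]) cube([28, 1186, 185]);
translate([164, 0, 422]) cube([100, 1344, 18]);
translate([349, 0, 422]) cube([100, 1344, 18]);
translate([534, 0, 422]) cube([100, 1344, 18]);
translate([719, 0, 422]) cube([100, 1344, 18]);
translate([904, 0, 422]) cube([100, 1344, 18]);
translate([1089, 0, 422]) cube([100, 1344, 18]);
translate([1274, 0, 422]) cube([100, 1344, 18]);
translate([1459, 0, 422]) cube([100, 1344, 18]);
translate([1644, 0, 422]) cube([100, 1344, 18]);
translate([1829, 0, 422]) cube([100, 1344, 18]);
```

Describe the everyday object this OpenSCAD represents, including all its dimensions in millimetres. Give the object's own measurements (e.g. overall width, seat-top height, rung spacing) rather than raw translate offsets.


A bed frame 2098 mm long (x) by 1344 mm wide (y). Four 79×79 mm corner posts, 511 mm tall, at the corners of the footprint. Four rails of 28 mm thickness and 185 mm height run between adjacent posts with their undersides at z = 237 mm, their outer faces flush with the outside of the frame (the two x-running rails run between the posts' inner faces; the two y-running rails run between the posts' inner faces). 10 slats, each 100 mm wide (x) and 18 mm thick, lie across the top of the two x-running rails, running the full 1344 mm width of the frame in y; along x they sit between the end posts with a 85 mm gap after the −x posts and between neighbouring slats, leaving 90 mm before the +x posts.


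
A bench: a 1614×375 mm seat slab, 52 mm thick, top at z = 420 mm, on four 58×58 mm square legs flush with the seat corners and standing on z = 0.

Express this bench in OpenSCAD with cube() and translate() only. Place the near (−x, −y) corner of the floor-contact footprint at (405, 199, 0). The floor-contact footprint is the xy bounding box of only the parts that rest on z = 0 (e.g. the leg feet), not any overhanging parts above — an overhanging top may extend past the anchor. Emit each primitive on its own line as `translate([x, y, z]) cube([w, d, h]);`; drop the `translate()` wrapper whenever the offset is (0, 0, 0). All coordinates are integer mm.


translate([405, 199, 368]) cube([1614, 375, 52]);
translate([405, 199, 0]) cube([58, 58, 368]);
translate([405, 516, 0]) cube([58, 58, 368]);
translate([1961, 199, 0]) cube([58, 58, 368]);
translate([1961, 516, 0]) cube([58, 58, 368]);


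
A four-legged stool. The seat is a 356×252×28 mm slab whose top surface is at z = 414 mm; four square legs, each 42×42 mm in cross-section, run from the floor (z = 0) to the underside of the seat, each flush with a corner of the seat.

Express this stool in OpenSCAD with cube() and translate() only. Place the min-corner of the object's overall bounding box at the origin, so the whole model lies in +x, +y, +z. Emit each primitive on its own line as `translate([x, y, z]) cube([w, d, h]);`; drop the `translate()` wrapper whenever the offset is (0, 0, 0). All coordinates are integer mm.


translate([0, 0, 386]) cube([356, 252, 28]);
cube([42, 42, 386]);
translate([314, 0, 0]) cube([42, 42, 386]);
translate([0, 210, 0]) cube([42, 42, 386]);
translate([314, 210, 0]) cube([42, 42, 386]);


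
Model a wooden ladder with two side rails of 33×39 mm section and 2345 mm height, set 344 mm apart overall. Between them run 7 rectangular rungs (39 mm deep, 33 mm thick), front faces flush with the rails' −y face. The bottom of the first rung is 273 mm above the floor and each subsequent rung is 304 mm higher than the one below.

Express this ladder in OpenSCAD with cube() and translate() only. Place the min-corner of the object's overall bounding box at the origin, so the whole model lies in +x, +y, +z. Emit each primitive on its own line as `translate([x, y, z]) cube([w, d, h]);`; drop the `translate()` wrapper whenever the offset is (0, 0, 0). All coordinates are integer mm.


cube([33, 39, 2345]);
translate([311, 0, 0]) cube([33, 39, 2345]);
translate([33, 0, 273]) cube([278, 39, 33]);
translate([33, 0, 577]) cube([278, 39, 33]);
translate([33, 0, 881]) cube([278, 39, 33]);
translate([33, 0, 1185]) cube([278, 39, 33]);
translate([33, 0, 1489]) cube([278, 39, 33]);
translate([33, 0, 1793]) cube([278, 39, 33]);
translate([33, 0, 2097]) cube([278, 39, 33]);


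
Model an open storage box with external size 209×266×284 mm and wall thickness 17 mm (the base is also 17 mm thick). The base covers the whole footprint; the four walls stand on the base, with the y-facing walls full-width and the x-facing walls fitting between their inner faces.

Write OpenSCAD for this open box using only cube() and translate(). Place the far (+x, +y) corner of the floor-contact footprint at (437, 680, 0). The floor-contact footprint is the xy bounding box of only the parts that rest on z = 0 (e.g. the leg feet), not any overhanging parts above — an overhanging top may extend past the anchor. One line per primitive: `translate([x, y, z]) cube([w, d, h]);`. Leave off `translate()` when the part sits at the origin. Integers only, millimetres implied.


translate([228, 414, 0]) cube([209, 266, 17]);
translate([228, 414, 17]) cube([209, 17, 267]);
translate([228, 663, 17]) cube([209, 17, 267]);
translate([228, 431, 17]) cube([17, 232, 267]);
translate([420, 431, 17]) cube([17, 232, 267]);


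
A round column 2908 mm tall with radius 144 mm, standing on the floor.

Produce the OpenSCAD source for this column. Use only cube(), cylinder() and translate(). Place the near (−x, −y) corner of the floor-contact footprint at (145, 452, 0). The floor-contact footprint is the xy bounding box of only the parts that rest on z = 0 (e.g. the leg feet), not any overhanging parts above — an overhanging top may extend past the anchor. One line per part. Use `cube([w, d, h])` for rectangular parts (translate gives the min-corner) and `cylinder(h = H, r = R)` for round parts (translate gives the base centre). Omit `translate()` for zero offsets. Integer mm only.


translate([289, 596, 0]) cylinder(h = 2908, r = 144);


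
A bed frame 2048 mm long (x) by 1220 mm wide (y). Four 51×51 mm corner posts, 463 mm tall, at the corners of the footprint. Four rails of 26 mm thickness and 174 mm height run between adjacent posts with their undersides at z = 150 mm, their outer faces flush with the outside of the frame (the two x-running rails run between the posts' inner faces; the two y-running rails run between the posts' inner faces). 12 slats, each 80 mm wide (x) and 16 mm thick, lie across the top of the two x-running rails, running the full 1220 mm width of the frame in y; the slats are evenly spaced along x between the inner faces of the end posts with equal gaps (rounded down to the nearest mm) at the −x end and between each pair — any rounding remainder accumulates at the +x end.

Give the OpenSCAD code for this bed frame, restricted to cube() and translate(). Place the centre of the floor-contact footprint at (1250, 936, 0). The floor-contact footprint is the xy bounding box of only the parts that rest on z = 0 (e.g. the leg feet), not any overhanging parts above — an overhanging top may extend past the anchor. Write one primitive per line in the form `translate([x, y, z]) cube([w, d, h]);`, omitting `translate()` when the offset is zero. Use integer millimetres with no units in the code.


translate([226, 326, 0]) cube([51, 51, 463]);
translate([226, 1495, 0]) cube([51, 51, 463]);
translate([2223, 326, 0]) cube([51, 51, 463]);
translate([2223, 1495, 0]) cube([51, 51, 463]);
translate([277, 326, 150]) cube([1946, 26, 174]);
translate([277, 1520, 150]) cube([1946, 26, 174]);
translate([226, 377, 150]) cube([26, 1118, 174]);
translate([2248, 377, 150]) cube([26, 1118, 174]);
translate([352, 326, 324]) cube([80, 1220, 16]);
translate([507, 326, 324]) cube([80, 1220, 16]);
translate([662, 326, 324]) cube([80, 1220, 16]);
translate([817, 326, 324]) cube([80, 1220, 16]);
translate([972, 326, 324]) cube([80, 1220, 16]);
translate([1127, 326, 324]) cube([80, 1220, 16]);
translate([1282, 326, 324]) cube([80, 1220, 16]);
translate([1437, 326, 324]) cube([80, 1220, 16]);
translate([1592, 326, 324]) cube([80, 1220, 16]);
translate([1747, 326, 324]) cube([80, 1220, 16]);
translate([1902, 326, 324]) cube([80, 1220, 16]);
translate([2057, 326, 324]) cube([80, 1220, 16]);


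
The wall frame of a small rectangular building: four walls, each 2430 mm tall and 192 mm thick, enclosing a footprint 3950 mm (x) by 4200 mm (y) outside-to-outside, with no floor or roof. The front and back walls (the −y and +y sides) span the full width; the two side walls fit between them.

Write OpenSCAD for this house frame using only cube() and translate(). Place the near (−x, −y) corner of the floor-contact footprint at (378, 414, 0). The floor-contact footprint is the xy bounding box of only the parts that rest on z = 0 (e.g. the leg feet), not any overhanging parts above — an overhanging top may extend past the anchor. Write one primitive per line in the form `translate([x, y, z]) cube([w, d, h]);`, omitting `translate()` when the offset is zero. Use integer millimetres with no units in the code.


translate([378, 414, 0]) cube([3950, 192, 2430]);
translate([378, 4422, 0]) cube([3950, 192, 2430]);
translate([378, 606, 0]) cube([192, 3816, 2430]);
translate([4136, 606, 0]) cube([192, 3816, 2430]);


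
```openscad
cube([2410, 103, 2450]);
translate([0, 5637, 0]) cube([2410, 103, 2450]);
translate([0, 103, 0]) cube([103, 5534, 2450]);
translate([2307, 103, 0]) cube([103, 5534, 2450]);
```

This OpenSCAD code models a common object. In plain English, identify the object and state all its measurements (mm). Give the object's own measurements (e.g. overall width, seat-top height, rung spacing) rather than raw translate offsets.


The wall frame of a small rectangular building: four walls, each 2450 mm tall and 103 mm thick, enclosing a footprint 2410 mm (x) by 5740 mm (y) outside-to-outside, with no floor or roof. The front and back walls (the −y and +y sides) span the full width; the two side walls fit between them.


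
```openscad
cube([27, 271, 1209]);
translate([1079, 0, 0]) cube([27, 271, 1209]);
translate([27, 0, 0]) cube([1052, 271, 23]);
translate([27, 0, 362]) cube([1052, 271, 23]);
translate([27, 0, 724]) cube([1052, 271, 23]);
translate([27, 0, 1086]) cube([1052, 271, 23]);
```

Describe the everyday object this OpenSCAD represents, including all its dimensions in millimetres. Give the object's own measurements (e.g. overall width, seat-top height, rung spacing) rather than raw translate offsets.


An open bookshelf. Two side panels, each 27 mm thick, 271 mm deep and 1209 mm tall, stand 1106 mm apart (outside-to-outside). Between them sit 4 shelves, each 23 mm thick and 271 mm deep, spanning the full gap between the sides. The bottom shelf rests on the floor (its underside at z = 0) and the clear gap between one shelf's top and the next shelf's underside is 339 mm.


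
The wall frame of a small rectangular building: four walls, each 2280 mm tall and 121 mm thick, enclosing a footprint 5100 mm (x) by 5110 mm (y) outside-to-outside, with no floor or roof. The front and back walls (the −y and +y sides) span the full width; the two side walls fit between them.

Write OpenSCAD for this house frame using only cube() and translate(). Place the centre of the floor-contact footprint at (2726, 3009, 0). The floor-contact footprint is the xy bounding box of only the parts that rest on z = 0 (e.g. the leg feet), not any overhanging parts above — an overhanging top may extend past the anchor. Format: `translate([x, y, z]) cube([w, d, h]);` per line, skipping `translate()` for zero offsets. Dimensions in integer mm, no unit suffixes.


translate([176, 454, 0]) cube([5100, 121, 2280]);
translate([176, 5443, 0]) cube([5100, 121, 2280]);
translate([176, 575, 0]) cube([121, 4868, 2280]);
translate([5155, 575, 0]) cube([121, 4868, 2280]);


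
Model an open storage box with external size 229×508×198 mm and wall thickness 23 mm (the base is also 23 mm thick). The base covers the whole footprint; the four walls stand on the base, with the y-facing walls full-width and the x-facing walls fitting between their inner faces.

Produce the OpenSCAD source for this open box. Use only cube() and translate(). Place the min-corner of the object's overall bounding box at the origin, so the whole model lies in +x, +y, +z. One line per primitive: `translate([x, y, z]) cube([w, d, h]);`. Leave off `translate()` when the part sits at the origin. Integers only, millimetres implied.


cube([229, 508, 23]);
translate([0, 0, 23]) cube([229, 23, 175]);
translate([0, 485, 23]) cube([229, 23, 175]);
translate([0, 23, 23]) cube([23, 462, 175]);
translate([206, 23, 23]) cube([23, 462, 175]);


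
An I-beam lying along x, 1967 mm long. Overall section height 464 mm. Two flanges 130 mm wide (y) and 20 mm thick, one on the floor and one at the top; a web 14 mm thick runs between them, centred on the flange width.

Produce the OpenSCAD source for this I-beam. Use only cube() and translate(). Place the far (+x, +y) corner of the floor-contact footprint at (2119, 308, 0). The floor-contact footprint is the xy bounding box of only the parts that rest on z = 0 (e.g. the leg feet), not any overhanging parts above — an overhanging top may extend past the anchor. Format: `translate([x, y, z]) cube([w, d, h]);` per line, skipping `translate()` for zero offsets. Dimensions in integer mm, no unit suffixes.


translate([152, 178, 0]) cube([1967, 130, 20]);
translate([152, 236, 20]) cube([1967, 14, 424]);
translate([152, 178, 444]) cube([1967, 130, 20]);


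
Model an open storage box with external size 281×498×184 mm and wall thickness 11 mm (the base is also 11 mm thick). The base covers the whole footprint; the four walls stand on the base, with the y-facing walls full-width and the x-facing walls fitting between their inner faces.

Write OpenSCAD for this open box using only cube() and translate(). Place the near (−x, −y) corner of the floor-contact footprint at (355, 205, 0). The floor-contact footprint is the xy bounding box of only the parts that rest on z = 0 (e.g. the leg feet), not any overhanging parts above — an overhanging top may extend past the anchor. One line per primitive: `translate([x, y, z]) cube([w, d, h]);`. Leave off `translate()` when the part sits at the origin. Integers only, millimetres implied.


translate([355, 205, 0]) cube([281, 498, 11]);
translate([355, 205, 11]) cube([281, 11, 173]);
translate([355, 692, 11]) cube([281, 11, 173]);
translate([355, 216, 11]) cube([11, 476, 173]);
translate([625, 216, 11]) cube([11, 476, 173]);


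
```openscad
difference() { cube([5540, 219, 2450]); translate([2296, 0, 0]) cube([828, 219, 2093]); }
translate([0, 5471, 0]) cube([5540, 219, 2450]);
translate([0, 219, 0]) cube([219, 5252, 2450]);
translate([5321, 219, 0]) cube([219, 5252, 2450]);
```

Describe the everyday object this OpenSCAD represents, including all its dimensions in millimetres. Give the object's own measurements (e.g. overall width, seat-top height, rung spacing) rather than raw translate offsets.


A single room: four walls, each 2450 mm tall and 219 mm thick, enclosing an outside footprint 5540×5690 mm (x × y), no floor or roof. The front and back walls (−y and +y sides) run the full x-width; the side walls fit between their inner faces. A door opening 828 mm wide and 2093 mm tall is cut through the front wall from the floor up, its −x edge 2296 mm from the wall's −x end.


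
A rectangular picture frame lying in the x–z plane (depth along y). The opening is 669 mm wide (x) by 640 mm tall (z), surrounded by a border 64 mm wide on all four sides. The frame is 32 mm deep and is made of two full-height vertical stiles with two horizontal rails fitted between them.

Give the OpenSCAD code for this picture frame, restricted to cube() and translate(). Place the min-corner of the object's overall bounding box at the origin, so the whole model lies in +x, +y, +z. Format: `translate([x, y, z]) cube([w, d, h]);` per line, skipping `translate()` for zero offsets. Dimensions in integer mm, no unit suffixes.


cube([64, 32, 768]);
translate([733, 0, 0]) cube([64, 32, 768]);
translate([64, 0, 0]) cube([669, 32, 64]);
translate([64, 0, 704]) cube([669, 32, 64]);
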